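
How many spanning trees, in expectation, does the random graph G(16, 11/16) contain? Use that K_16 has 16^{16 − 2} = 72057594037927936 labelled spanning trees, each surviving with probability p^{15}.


K_16 has 16^{16 − 2} = 72057594037927936 labelled spanning trees.
For each such spanning tree H, let X_H = 1 if all 15 edges of H are present in G. Then P[X_H = 1] = p^{15} = (11/16)^{15} = 4177248169415651/1152921504606846976.
By linearity: E[X] = Σ_H E[X_H] = 72057594037927936 · p^{15} = 72057594037927936 · 4177248169415651/1152921504606846976 = 4177248169415651/16.
Numerically: E[X] ≈ 2.6108e+14.

E[X] = 72057594037927936 · (11/16)^{15} = 4177248169415651/16 ≈ 2.6108e+14.


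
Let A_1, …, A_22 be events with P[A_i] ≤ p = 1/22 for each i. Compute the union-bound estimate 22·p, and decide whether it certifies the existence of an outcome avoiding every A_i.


Union bound: P[∪_{i=1}^{22} A_i] ≤ Σ_i P[A_i] ≤ 22·p = 22·(1/22) = 1.
Numerically: 1 ≈ 1.0000000.
Is 1 < 1? NO.
Since the bound 1 is ≥ 1, the union bound is uninformative here; it does NOT by itself certify existence.

22·p = 1 ≈ 1.0000000; existence NOT certified by the union bound.


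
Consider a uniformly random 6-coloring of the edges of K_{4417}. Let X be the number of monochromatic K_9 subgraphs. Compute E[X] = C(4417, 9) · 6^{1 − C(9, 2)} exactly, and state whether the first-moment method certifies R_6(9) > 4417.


E[X] = C(4417, 9) · 6^{1 − 36} = 1749208766098544225331185560 · 6^{−35} = 1749208766098544225331185560/1719070799748422591028658176.
As a reduced fraction: E[X] = 218651095762318028166398195/214883849968552823878582272 ≈ 1.017532.
Is E[X] < 1? NO.
Since E[X] ≥ 1, the first-moment bound is inconclusive at n = 4417; it does NOT by itself certify R_6(9) > 4417.

E[X] = 218651095762318028166398195/214883849968552823878582272 ≈ 1.017532; E[X] ≥ 1; first-moment method inconclusive here.


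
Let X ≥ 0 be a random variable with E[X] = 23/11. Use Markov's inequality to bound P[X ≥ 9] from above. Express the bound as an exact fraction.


μ = E[X] = 23/11, a = 9.
Markov: P[X ≥ 9] ≤ μ/a = (23/11)/9 = 23/99.
Numerically: ≈ 0.232.
(Since a = 9 > μ = 2.091, the bound 23/99 is < 1 and informative.)

P[X ≥ 9] ≤ 23/99 ≈ 0.232.


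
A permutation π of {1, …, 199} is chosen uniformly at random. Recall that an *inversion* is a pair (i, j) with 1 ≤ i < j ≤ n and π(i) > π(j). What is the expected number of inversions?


Write X = Σ X_I over the C(199, 2) = 19701 pairs i < j, with X_I the indicator of one inversion.
There are 19701 indicators.
For each fixed pair i < j, the values π(i) and π(j) are two distinct elements of {1, …, 199} in uniformly random order; by symmetry P[π(i) > π(j)] = 1/2.
By linearity: E[X] = 19701 · (1/2) = C(199, 2) · (1/2) = 19701/2 = 19701/2 ≈ 9850.5000.

E[X] = 19701/2 = 9850.5000.


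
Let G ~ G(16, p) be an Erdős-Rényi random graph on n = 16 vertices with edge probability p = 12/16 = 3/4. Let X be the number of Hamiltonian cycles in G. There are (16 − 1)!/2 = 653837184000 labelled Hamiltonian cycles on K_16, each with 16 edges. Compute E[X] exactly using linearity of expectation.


K_16 has (16 − 1)!/2 = 653837184000 labelled Hamiltonian cycles.
For each such Hamiltonian cycle H, let X_H = 1 if all 16 edges of H are present in G. Then P[X_H = 1] = p^{16} = (3/4)^{16} = 43046721/4294967296.
Summing the indicators: E[X] = Σ_H E[X_H] = 653837184000 · p^{16} = 653837184000 · 43046721/4294967296 = 27485885585032875/4194304.
Numerically: E[X] ≈ 6.5531e+09.

E[X] = 653837184000 · (3/4)^{16} = 27485885585032875/4194304 ≈ 6.5531e+09.


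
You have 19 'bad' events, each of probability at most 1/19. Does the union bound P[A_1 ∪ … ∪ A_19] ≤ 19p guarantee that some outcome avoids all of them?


Union bound: P[∪_{i=1}^{19} A_i] ≤ Σ_i P[A_i] ≤ 19·p = 19·(1/19) = 1.
Numerically: 1 ≈ 1.000.
Is 1 < 1? NO.
Since the bound 1 is ≥ 1, the union bound is uninformative here; it does NOT by itself certify existence.

19·p = 1 ≈ 1.000; existence NOT certified by the union bound.


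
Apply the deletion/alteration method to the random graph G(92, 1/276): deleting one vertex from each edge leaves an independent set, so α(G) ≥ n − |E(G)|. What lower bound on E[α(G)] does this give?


E[|E(G)|] = C(92, 2)·p = 4186 · (1/276) = 91/6.
E[α(G)] ≥ n − E[|E(G)|] = 92 − 91/6 = 461/6.
Numerically: ≈ 76.83333.
(This is only a lower bound; the true E[α(G)] may be larger.)

E[α(G)] ≥ 461/6 ≈ 76.83333.


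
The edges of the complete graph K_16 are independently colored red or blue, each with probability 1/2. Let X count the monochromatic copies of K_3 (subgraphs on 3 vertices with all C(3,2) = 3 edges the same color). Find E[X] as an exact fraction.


Let X = Σ_S X_S over the C(16, 3) = 560 subsets S of size 3, where X_S = 1 if the K_3 on S is monochromatic.
For a fixed S, the K_3 on S has C(3, 2) = 3 edges. P[all 3 edges red] = (1/2)^3, and likewise for blue, so P[monochromatic] = 2·(1/2)^3 = 2^{1 − 3} = 1/4.
By linearity: E[X] = C(16, 3) · 2^{1 − 3} = 560 · 1/4 = 140.
Numerically: E[X] ≈ 140.000000.

E[X] = C(16,3)·2^(1−C(3,2)) = 140 ≈ 140.000000.


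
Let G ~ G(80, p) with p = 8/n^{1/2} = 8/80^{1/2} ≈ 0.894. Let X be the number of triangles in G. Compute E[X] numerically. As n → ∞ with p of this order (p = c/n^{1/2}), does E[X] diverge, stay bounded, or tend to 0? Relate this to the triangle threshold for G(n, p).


Number of potential triangles: C(80, 3) = 82160.
Each occurs with probability p³ ≈ (0.894)³ ≈ 7.15542e-01.
By linearity: E[X] = C(80, 3)·p³ ≈ 82160 · 7.15542e-01 ≈ 58788.910.
Since α = 1/2 < 1, p = c/n^{1/2} ≫ 1/n is above the triangle threshold p ~ 1/n. Asymptotically E[X] ~ (c³/6)·n^{3(1−α)} = (8³/6)·n^{1.5} → ∞; triangles are abundant w.h.p.

E[X] ≈ 58788.910; in regime p = Θ(1/n^{1/2}) E[X] diverges (above the triangle threshold p ~ 1/n).


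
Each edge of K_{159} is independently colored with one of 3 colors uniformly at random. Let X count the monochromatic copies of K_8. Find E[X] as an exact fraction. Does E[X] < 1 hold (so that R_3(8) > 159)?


E[X] = C(159, 8) · 3^{1 − 28} = 8471208603429 · 3^{−27} = 8471208603429/7625597484987.
As a reduced fraction: E[X] = 941245400381/847288609443 ≈ 1.111.
Is E[X] < 1? NO.
Since E[X] ≥ 1, the first-moment bound is inconclusive at n = 159; it does NOT by itself certify R_3(8) > 159.

E[X] = 941245400381/847288609443 ≈ 1.111; E[X] ≥ 1; first-moment method inconclusive here.


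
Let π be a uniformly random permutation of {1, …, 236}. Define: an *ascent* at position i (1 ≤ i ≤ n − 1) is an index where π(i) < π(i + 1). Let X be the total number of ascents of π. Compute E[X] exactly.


Write X = Σ X_I over i = 1, …, 235, with X_I the indicator of one ascent.
There are 235 indicators.
For each fixed i, the pair (π(i), π(i+1)) is a uniformly random ordered pair of distinct values from {1, …, 236}; by symmetry P[π(i) < π(i+1)] = 1/2.
By linearity: E[X] = 235 · (1/2) = (236 − 1) · (1/2) = 235/2 ≈ 117.500000.

E[X] = 235/2 = 117.500000.


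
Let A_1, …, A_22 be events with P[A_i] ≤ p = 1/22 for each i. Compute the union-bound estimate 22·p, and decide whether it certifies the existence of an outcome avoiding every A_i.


Union bound: P[∪_{i=1}^{22} A_i] ≤ Σ_i P[A_i] ≤ 22·p = 22·(1/22) = 1.
Numerically: 1 ≈ 1.000.
Is 1 < 1? NO.
Since the bound 1 is ≥ 1, the union bound is uninformative here; it does NOT by itself certify existence.

22·p = 1 ≈ 1.000; existence NOT certified by the union bound.


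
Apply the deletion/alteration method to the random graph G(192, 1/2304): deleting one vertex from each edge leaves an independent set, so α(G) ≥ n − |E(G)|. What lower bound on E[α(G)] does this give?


E[|E(G)|] = C(192, 2)·p = 18336 · (1/2304) = 191/24.
E[α(G)] ≥ n − E[|E(G)|] = 192 − 191/24 = 4417/24.
Numerically: ≈ 184.04167.
(This is only a lower bound; the true E[α(G)] may be larger.)

E[α(G)] ≥ 4417/24 ≈ 184.04167.


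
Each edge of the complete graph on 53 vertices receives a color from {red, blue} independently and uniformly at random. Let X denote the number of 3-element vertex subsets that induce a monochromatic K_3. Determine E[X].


Let X = Σ_S X_S over the C(53, 3) = 23426 subsets S of size 3, where X_S = 1 if the K_3 on S is monochromatic.
For a fixed S, the K_3 on S has C(3, 2) = 3 edges. P[all 3 edges red] = (1/2)^3, and likewise for blue, so P[monochromatic] = 2·(1/2)^3 = 2^{1 − 3} = 1/4.
By linearity: E[X] = C(53, 3) · 2^{1 − 3} = 23426 · 1/4 = 11713/2.
Numerically: E[X] ≈ 5856.50000.

E[X] = C(53,3)·2^(1−C(3,2)) = 11713/2 ≈ 5856.50000.


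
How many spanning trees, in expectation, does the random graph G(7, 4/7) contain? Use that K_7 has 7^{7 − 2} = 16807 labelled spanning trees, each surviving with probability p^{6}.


K_7 has 7^{7 − 2} = 16807 labelled spanning trees.
For each such spanning tree H, let X_H = 1 if all 6 edges of H are present in G. Then P[X_H = 1] = p^{6} = (4/7)^{6} = 4096/117649.
By linearity: E[X] = Σ_H E[X_H] = 16807 · p^{6} = 16807 · 4096/117649 = 4096/7.
Numerically: E[X] ≈ 585.143.

E[X] = 16807 · (4/7)^{6} = 4096/7 ≈ 585.143.


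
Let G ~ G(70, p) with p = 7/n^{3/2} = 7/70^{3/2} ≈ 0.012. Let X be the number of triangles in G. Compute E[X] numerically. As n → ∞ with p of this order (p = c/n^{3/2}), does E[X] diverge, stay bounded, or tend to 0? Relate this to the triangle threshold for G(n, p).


Number of potential triangles: C(70, 3) = 54740.
Each occurs with probability p³ ≈ (0.012)³ ≈ 1.70747e-06.
By linearity: E[X] = C(70, 3)·p³ ≈ 54740 · 1.70747e-06 ≈ 0.093.
Since α = 3/2 > 1, p = c/n^{3/2} = o(1/n) is below the triangle threshold p ~ 1/n. Asymptotically E[X] ~ (c³/6)·n^{3(1−α)} = (7³/6)·n^{-1.5} → 0, so by Markov's inequality G has no triangles w.h.p.

E[X] ≈ 0.093; in regime p = Θ(1/n^{3/2}) E[X] tends to 0 (below the triangle threshold p ~ 1/n).


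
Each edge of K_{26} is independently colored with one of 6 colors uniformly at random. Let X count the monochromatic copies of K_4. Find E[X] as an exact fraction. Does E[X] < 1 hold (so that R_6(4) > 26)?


E[X] = C(26, 4) · 6^{1 − 6} = 14950 · 6^{−5} = 14950/7776.
As a reduced fraction: E[X] = 7475/3888 ≈ 1.9225823.
Is E[X] < 1? NO.
Since E[X] ≥ 1, the first-moment bound is inconclusive at n = 26; it does NOT by itself certify R_6(4) > 26.

E[X] = 7475/3888 ≈ 1.9225823; E[X] ≥ 1; first-moment method inconclusive here.


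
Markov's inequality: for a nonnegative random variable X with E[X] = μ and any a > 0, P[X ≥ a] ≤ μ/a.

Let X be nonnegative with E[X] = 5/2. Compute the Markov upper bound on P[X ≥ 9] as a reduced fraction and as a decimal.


μ = E[X] = 5/2, a = 9.
Markov: P[X ≥ 9] ≤ μ/a = (5/2)/9 = 5/18.
Numerically: ≈ 0.2778.
(Since a = 9 > μ = 2.5000, the bound 5/18 is < 1 and informative.)

P[X ≥ 9] ≤ 5/18 ≈ 0.2778.


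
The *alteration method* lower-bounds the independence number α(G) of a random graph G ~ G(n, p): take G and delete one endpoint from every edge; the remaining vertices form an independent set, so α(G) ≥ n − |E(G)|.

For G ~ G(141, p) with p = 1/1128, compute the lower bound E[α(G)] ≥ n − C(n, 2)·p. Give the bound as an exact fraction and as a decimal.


E[|E(G)|] = C(141, 2)·p = 9870 · (1/1128) = 35/4.
E[α(G)] ≥ n − E[|E(G)|] = 141 − 35/4 = 529/4.
Numerically: ≈ 132.25000.
(This is only a lower bound; the true E[α(G)] may be larger.)

E[α(G)] ≥ 529/4 ≈ 132.25000.


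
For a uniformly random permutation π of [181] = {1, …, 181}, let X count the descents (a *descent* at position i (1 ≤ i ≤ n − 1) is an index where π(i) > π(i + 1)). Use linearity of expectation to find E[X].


Write X = Σ X_I over i = 1, …, 180, with X_I the indicator of one descent.
There are 180 indicators.
For each fixed i, the pair (π(i), π(i+1)) is a uniformly random ordered pair of distinct values from {1, …, 181}; by symmetry P[π(i) > π(i+1)] = 1/2.
By linearity: E[X] = 180 · (1/2) = (181 − 1) · (1/2) = 90 ≈ 90.00000.

E[X] = 90 = 90.00000.


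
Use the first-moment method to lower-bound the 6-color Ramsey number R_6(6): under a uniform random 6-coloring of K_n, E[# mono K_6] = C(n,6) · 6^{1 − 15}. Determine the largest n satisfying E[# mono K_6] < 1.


We need C(n, 6) · 6^{1 − 15} < 1, i.e. C(n, 6) < 6^{15 − 1} = 78364164096.
Check values of n near the boundary:
  n = 193: C(193, 6) = 66364016544; 66364016544 < 78364164096? YES
  n = 194: C(194, 6) = 68482017072; 68482017072 < 78364164096? YES
  n = 195: C(195, 6) = 70656049360; 70656049360 < 78364164096? YES
  n = 196: C(196, 6) = 72887293024; 72887293024 < 78364164096? YES
  n = 197: C(197, 6) = 75176946208; 75176946208 < 78364164096? YES
  n = 198: C(198, 6) = 77526225777; 77526225777 < 78364164096? YES
  n = 199: C(199, 6) = 79936367511; 79936367511 < 78364164096? NO
  n = 200: C(200, 6) = 82408626300; 82408626300 < 78364164096? NO
  n = 201: C(201, 6) = 84944276340; 84944276340 < 78364164096? NO
The largest n with C(n, 6) < 78364164096 is n = 198 (where E[X] = 25842075259/26121388032 ≈ 0.989307). Hence R_6(6) > 198, i.e. R_6(6) ≥ 199.

Largest n = 198; hence R_6(6) > 198.


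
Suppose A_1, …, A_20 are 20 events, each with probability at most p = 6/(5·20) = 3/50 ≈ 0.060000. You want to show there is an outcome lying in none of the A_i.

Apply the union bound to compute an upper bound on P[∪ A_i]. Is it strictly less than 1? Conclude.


Union bound: P[∪_{i=1}^{20} A_i] ≤ Σ_i P[A_i] ≤ 20·p = 20·(3/50) = 6/5.
Numerically: 6/5 ≈ 1.200000.
Is 6/5 < 1? NO.
Since the bound 6/5 is ≥ 1, the union bound is uninformative here; it does NOT by itself certify existence.

20·p = 6/5 ≈ 1.200000; existence NOT certified by the union bound.


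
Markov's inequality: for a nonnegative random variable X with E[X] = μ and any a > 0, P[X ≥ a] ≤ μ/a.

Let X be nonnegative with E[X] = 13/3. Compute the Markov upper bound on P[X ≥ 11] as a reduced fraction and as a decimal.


μ = E[X] = 13/3, a = 11.
Markov: P[X ≥ 11] ≤ μ/a = (13/3)/11 = 13/33.
Numerically: ≈ 0.394.
(Since a = 11 > μ = 4.333, the bound 13/33 is < 1 and informative.)

P[X ≥ 11] ≤ 13/33 ≈ 0.394.


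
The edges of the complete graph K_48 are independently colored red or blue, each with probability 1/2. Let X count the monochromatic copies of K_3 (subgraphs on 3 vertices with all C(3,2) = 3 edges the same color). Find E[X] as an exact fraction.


Let X = Σ_S X_S over the C(48, 3) = 17296 subsets S of size 3, where X_S = 1 if the K_3 on S is monochromatic.
For a fixed S, the K_3 on S has C(3, 2) = 3 edges. P[all 3 edges red] = (1/2)^3, and likewise for blue, so P[monochromatic] = 2·(1/2)^3 = 2^{1 − 3} = 1/4.
By linearity of expectation: E[X] = C(48, 3) · 2^{1 − 3} = 17296 · 1/4 = 4324.
Numerically: E[X] ≈ 4324.0000.

E[X] = C(48,3)·2^(1−C(3,2)) = 4324 ≈ 4324.0000.


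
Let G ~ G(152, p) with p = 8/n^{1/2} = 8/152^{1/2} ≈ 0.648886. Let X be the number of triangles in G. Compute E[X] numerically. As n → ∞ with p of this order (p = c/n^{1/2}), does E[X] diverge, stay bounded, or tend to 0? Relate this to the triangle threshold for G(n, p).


Number of potential triangles: C(152, 3) = 573800.
Each occurs with probability p³ ≈ (0.648886)³ ≈ 2.73215025e-01.
By linearity: E[X] = C(152, 3)·p³ ≈ 573800 · 2.73215025e-01 ≈ 156770.781381.
Since α = 1/2 < 1, p = c/n^{1/2} ≫ 1/n is above the triangle threshold p ~ 1/n. Asymptotically E[X] ~ (c³/6)·n^{3(1−α)} = (8³/6)·n^{1.5} → ∞; triangles are abundant w.h.p.

E[X] ≈ 156770.781381; in regime p = Θ(1/n^{1/2}) E[X] diverges (above the triangle threshold p ~ 1/n).


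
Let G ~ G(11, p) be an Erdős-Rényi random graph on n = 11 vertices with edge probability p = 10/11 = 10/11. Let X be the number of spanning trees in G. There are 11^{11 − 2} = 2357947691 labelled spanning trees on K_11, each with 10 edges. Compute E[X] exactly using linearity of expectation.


K_11 has 11^{11 − 2} = 2357947691 labelled spanning trees.
For each such spanning tree H, let X_H = 1 if all 10 edges of H are present in G. Then P[X_H = 1] = p^{10} = (10/11)^{10} = 10000000000/25937424601.
By linearity: E[X] = Σ_H E[X_H] = 2357947691 · p^{10} = 2357947691 · 10000000000/25937424601 = 10000000000/11.
Numerically: E[X] ≈ 9.09091e+08.

E[X] = 2357947691 · (10/11)^{10} = 10000000000/11 ≈ 9.09091e+08.


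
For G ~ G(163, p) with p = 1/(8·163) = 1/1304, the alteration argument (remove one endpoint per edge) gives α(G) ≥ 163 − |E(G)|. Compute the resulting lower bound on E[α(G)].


E[|E(G)|] = C(163, 2)·p = 13203 · (1/1304) = 81/8.
E[α(G)] ≥ n − E[|E(G)|] = 163 − 81/8 = 1223/8.
Numerically: ≈ 152.875000.
(This is only a lower bound; the true E[α(G)] may be larger.)

E[α(G)] ≥ 1223/8 ≈ 152.875000.


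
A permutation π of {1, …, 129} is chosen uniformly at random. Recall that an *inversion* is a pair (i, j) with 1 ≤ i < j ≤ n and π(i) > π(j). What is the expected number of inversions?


Write X = Σ X_I over the C(129, 2) = 8256 pairs i < j, with X_I the indicator of one inversion.
There are 8256 indicators.
For each fixed pair i < j, the values π(i) and π(j) are two distinct elements of {1, …, 129} in uniformly random order; by symmetry P[π(i) > π(j)] = 1/2.
By linearity: E[X] = 8256 · (1/2) = C(129, 2) · (1/2) = 8256/2 = 4128 ≈ 4128.0000.

E[X] = 4128 = 4128.0000.


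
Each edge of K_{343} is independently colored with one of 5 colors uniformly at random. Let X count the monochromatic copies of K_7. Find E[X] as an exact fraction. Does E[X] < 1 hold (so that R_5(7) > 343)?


E[X] = C(343, 7) · 5^{1 − 21} = 104200375748469 · 5^{−20} = 104200375748469/95367431640625.
As a reduced fraction: E[X] = 104200375748469/95367431640625 ≈ 1.092620.
Is E[X] < 1? NO.
Since E[X] ≥ 1, the first-moment bound is inconclusive at n = 343; it does NOT by itself certify R_5(7) > 343.

E[X] = 104200375748469/95367431640625 ≈ 1.092620; E[X] ≥ 1; first-moment method inconclusive here.


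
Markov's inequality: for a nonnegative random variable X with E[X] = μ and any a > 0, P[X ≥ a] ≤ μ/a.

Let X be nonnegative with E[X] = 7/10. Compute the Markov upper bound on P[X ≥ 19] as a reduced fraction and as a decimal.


μ = E[X] = 7/10, a = 19.
Markov: P[X ≥ 19] ≤ μ/a = (7/10)/19 = 7/190.
Numerically: ≈ 0.03684.
(Since a = 19 > μ = 0.70000, the bound 7/190 is < 1 and informative.)

P[X ≥ 19] ≤ 7/190 ≈ 0.03684.


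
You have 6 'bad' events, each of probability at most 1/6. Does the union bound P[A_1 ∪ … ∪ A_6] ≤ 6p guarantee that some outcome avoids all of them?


Union bound: P[∪_{i=1}^{6} A_i] ≤ Σ_i P[A_i] ≤ 6·p = 6·(1/6) = 1.
Numerically: 1 ≈ 1.000.
Is 1 < 1? NO.
Since the bound 1 is ≥ 1, the union bound is uninformative here; it does NOT by itself certify existence.

6·p = 1 ≈ 1.000; existence NOT certified by the union bound.


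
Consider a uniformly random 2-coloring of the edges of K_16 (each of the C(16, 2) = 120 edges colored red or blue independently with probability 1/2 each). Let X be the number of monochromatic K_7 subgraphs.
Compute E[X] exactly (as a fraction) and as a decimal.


Let X = Σ_S X_S over the C(16, 7) = 11440 subsets S of size 7, where X_S = 1 if the K_7 on S is monochromatic.
For a fixed S, the K_7 on S has C(7, 2) = 21 edges. P[all 21 edges red] = (1/2)^21, and likewise for blue, so P[monochromatic] = 2·(1/2)^21 = 2^{1 − 21} = 1/1048576.
By linearity of expectation: E[X] = C(16, 7) · 2^{1 − 21} = 11440 · 1/1048576 = 715/65536.
Numerically: E[X] ≈ 0.010910.

E[X] = C(16,7)·2^(1−C(7,2)) = 715/65536 ≈ 0.010910.


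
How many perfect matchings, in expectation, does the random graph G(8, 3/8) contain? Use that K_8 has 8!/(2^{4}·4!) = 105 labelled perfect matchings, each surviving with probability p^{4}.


K_8 has 8!/(2^{4}·4!) = 105 labelled perfect matchings.
For each such perfect matching H, let X_H = 1 if all 4 edges of H are present in G. Then P[X_H = 1] = p^{4} = (3/8)^{4} = 81/4096.
Summing the indicators: E[X] = Σ_H E[X_H] = 105 · p^{4} = 105 · 81/4096 = 8505/4096.
Numerically: E[X] ≈ 2.07642.

E[X] = 105 · (3/8)^{4} = 8505/4096 ≈ 2.07642.


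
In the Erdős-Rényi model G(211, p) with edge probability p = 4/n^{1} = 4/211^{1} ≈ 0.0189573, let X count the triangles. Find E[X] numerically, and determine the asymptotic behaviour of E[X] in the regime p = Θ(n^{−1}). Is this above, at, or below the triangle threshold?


Number of potential triangles: C(211, 3) = 1543465.
Each occurs with probability p³ ≈ (0.0189573)³ ≈ 6.81290931e-06.
By linearity: E[X] = C(211, 3)·p³ ≈ 1543465 · 6.81290931e-06 ≈ 10.515487.
Here α = 1, so p = 4/n is exactly at the triangle threshold p ~ 1/n. Asymptotically E[X] → c³/6 = 4³/6 = 32/3 ≈ 10.666667, a bounded constant. In this regime the triangle count is asymptotically Poisson(c³/6).

E[X] ≈ 10.515487; in regime p = Θ(1/n^{1}) E[X] stays bounded (at the triangle threshold p ~ 1/n).


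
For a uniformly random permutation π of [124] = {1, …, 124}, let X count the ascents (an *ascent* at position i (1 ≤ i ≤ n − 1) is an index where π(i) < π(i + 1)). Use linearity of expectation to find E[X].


Write X = Σ X_I over i = 1, …, 123, with X_I the indicator of one ascent.
There are 123 indicators.
For each fixed i, the pair (π(i), π(i+1)) is a uniformly random ordered pair of distinct values from {1, …, 124}; by symmetry P[π(i) < π(i+1)] = 1/2.
By linearity: E[X] = 123 · (1/2) = (124 − 1) · (1/2) = 123/2 ≈ 61.500.

E[X] = 123/2 = 61.500.


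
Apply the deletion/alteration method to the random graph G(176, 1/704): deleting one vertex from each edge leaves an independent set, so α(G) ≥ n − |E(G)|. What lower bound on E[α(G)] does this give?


E[|E(G)|] = C(176, 2)·p = 15400 · (1/704) = 175/8.
E[α(G)] ≥ n − E[|E(G)|] = 176 − 175/8 = 1233/8.
Numerically: ≈ 154.1250.
(This is only a lower bound; the true E[α(G)] may be larger.)

E[α(G)] ≥ 1233/8 ≈ 154.1250.


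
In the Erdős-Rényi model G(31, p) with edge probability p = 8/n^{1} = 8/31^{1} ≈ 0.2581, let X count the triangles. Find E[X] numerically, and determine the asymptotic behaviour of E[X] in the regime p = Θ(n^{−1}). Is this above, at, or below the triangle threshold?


Number of potential triangles: C(31, 3) = 4495.
Each occurs with probability p³ ≈ (0.2581)³ ≈ 1.718640e-02.
By linearity: E[X] = C(31, 3)·p³ ≈ 4495 · 1.718640e-02 ≈ 77.2529.
Here α = 1, so p = 8/n is exactly at the triangle threshold p ~ 1/n. Asymptotically E[X] → c³/6 = 8³/6 = 256/3 ≈ 85.3333, a bounded constant. In this regime the triangle count is asymptotically Poisson(c³/6).

E[X] ≈ 77.2529; in regime p = Θ(1/n^{1}) E[X] stays bounded (at the triangle threshold p ~ 1/n).


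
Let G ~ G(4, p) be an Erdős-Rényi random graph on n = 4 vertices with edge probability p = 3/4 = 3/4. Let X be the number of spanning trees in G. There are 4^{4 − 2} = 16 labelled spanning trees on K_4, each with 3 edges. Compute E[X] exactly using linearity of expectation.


K_4 has 4^{4 − 2} = 16 labelled spanning trees.
For each such spanning tree H, let X_H = 1 if all 3 edges of H are present in G. Then P[X_H = 1] = p^{3} = (3/4)^{3} = 27/64.
By linearity: E[X] = Σ_H E[X_H] = 16 · p^{3} = 16 · 27/64 = 27/4.
Numerically: E[X] ≈ 6.75.

E[X] = 16 · (3/4)^{3} = 27/4 ≈ 6.75.


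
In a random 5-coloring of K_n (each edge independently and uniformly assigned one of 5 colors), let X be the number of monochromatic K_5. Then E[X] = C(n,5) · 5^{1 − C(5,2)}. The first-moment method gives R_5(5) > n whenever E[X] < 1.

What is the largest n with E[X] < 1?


We need C(n, 5) · 5^{1 − 10} < 1, i.e. C(n, 5) < 5^{10 − 1} = 1953125.
Check values of n near the boundary:
  n = 48: C(48, 5) = 1712304; 1712304 < 1953125? YES
  n = 49: C(49, 5) = 1906884; 1906884 < 1953125? YES
  n = 50: C(50, 5) = 2118760; 2118760 < 1953125? NO
  n = 51: C(51, 5) = 2349060; 2349060 < 1953125? NO
The largest n with C(n, 5) < 1953125 is n = 49 (where E[X] = 1906884/1953125 ≈ 0.97632). Hence R_5(5) > 49, i.e. R_5(5) ≥ 50.

Largest n = 49; hence R_5(5) > 49.


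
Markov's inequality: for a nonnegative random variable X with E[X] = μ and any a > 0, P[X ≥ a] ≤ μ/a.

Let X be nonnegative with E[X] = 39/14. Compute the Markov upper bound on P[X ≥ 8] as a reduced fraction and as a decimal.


μ = E[X] = 39/14, a = 8.
Markov: P[X ≥ 8] ≤ μ/a = (39/14)/8 = 39/112.
Numerically: ≈ 0.3482.
(Since a = 8 > μ = 2.7857, the bound 39/112 is < 1 and informative.)

P[X ≥ 8] ≤ 39/112 ≈ 0.3482.


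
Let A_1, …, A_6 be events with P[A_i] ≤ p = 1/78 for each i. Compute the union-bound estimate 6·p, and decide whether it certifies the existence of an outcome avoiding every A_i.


Union bound: P[∪_{i=1}^{6} A_i] ≤ Σ_i P[A_i] ≤ 6·p = 6·(1/78) = 1/13.
Numerically: 1/13 ≈ 0.077.
Is 1/13 < 1? YES.
Since P[∪ A_i] ≤ 1/13 < 1, the complement has P[∩ A_i^c] ≥ 1 − 1/13 = 12/13 > 0, so some outcome avoids every A_i.

6·p = 1/13 ≈ 0.077; existence CERTIFIED by the union bound.


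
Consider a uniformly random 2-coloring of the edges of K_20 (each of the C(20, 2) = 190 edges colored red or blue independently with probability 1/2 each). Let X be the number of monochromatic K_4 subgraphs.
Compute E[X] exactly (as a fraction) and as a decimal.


Let X = Σ_S X_S over the C(20, 4) = 4845 subsets S of size 4, where X_S = 1 if the K_4 on S is monochromatic.
For a fixed S, the K_4 on S has C(4, 2) = 6 edges. P[all 6 edges red] = (1/2)^6, and likewise for blue, so P[monochromatic] = 2·(1/2)^6 = 2^{1 − 6} = 1/32.
Summing: E[X] = C(20, 4) · 2^{1 − 6} = 4845 · 1/32 = 4845/32.
Numerically: E[X] ≈ 151.406.

E[X] = C(20,4)·2^(1−C(4,2)) = 4845/32 ≈ 151.406.


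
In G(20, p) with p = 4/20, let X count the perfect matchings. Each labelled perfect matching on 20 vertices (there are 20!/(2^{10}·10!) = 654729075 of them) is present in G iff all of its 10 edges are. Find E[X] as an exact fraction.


K_20 has 20!/(2^{10}·10!) = 654729075 labelled perfect matchings.
For each such perfect matching H, let X_H = 1 if all 10 edges of H are present in G. Then P[X_H = 1] = p^{10} = (1/5)^{10} = 1/9765625.
By linearity: E[X] = Σ_H E[X_H] = 654729075 · p^{10} = 654729075 · 1/9765625 = 26189163/390625.
Numerically: E[X] ≈ 67.0443.

E[X] = 654729075 · (1/5)^{10} = 26189163/390625 ≈ 67.0443.


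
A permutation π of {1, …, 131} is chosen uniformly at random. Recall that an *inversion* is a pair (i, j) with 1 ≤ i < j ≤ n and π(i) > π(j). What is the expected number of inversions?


Write X = Σ X_I over the C(131, 2) = 8515 pairs i < j, with X_I the indicator of one inversion.
There are 8515 indicators.
For each fixed pair i < j, the values π(i) and π(j) are two distinct elements of {1, …, 131} in uniformly random order; by symmetry P[π(i) > π(j)] = 1/2.
By linearity: E[X] = 8515 · (1/2) = C(131, 2) · (1/2) = 8515/2 = 8515/2 ≈ 4257.500000.

E[X] = 8515/2 = 4257.500000.


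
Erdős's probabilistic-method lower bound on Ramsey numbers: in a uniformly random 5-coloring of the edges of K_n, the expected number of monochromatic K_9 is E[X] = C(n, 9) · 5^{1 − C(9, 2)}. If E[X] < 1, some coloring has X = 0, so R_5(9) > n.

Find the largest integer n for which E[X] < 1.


We need C(n, 9) · 5^{1 − 36} < 1, i.e. C(n, 9) < 5^{36 − 1} = 2910383045673370361328125.
Check values of n near the boundary:
  n = 2167: C(2167, 9) = 2855899084841489792706810; 2855899084841489792706810 < 2910383045673370361328125? YES
  n = 2168: C(2168, 9) = 2867804175977929537095120; 2867804175977929537095120 < 2910383045673370361328125? YES
  n = 2169: C(2169, 9) = 2879753360044504243499683; 2879753360044504243499683 < 2910383045673370361328125? YES
  n = 2170: C(2170, 9) = 2891746779868845075610510; 2891746779868845075610510 < 2910383045673370361328125? YES
  n = 2171: C(2171, 9) = 2903784578674959601827205; 2903784578674959601827205 < 2910383045673370361328125? YES
  n = 2172: C(2172, 9) = 2915866900084148060642020; 2915866900084148060642020 < 2910383045673370361328125? NO
  n = 2173: C(2173, 9) = 2927993888115921319674265; 2927993888115921319674265 < 2910383045673370361328125? NO
The largest n with C(n, 9) < 2910383045673370361328125 is n = 2171 (where E[X] = 580756915734991920365441/582076609134674072265625 ≈ 0.9977). Hence R_5(9) > 2171, i.e. R_5(9) ≥ 2172.

Largest n = 2171; hence R_5(9) > 2171.


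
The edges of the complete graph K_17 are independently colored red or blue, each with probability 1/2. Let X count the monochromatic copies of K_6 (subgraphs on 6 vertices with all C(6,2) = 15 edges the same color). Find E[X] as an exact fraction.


Let X = Σ_S X_S over the C(17, 6) = 12376 subsets S of size 6, where X_S = 1 if the K_6 on S is monochromatic.
For a fixed S, the K_6 on S has C(6, 2) = 15 edges. P[all 15 edges red] = (1/2)^15, and likewise for blue, so P[monochromatic] = 2·(1/2)^15 = 2^{1 − 15} = 1/16384.
Summing: E[X] = C(17, 6) · 2^{1 − 15} = 12376 · 1/16384 = 1547/2048.
Numerically: E[X] ≈ 0.755371.

E[X] = C(17,6)·2^(1−C(6,2)) = 1547/2048 ≈ 0.755371.


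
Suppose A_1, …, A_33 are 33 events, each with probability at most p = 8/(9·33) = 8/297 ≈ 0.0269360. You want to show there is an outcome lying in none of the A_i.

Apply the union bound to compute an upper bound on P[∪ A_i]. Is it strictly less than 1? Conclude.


Union bound: P[∪_{i=1}^{33} A_i] ≤ Σ_i P[A_i] ≤ 33·p = 33·(8/297) = 8/9.
Numerically: 8/9 ≈ 0.8888889.
Is 8/9 < 1? YES.
Since P[∪ A_i] ≤ 8/9 < 1, the complement has P[∩ A_i^c] ≥ 1 − 8/9 = 1/9 > 0, so some outcome avoids every A_i.

33·p = 8/9 ≈ 0.8888889; existence CERTIFIED by the union bound.


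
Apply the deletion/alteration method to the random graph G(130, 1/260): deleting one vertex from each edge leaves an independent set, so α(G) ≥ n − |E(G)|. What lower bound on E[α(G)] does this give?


E[|E(G)|] = C(130, 2)·p = 8385 · (1/260) = 129/4.
E[α(G)] ≥ n − E[|E(G)|] = 130 − 129/4 = 391/4.
Numerically: ≈ 97.750.
(This is only a lower bound; the true E[α(G)] may be larger.)

E[α(G)] ≥ 391/4 ≈ 97.750.


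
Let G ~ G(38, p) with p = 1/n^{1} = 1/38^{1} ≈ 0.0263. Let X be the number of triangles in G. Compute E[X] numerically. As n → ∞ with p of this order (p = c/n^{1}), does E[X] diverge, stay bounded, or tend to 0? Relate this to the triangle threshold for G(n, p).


Number of potential triangles: C(38, 3) = 8436.
Each occurs with probability p³ ≈ (0.0263)³ ≈ 1.82242e-05.
By linearity: E[X] = C(38, 3)·p³ ≈ 8436 · 1.82242e-05 ≈ 0.154.
Here α = 1, so p = 1/n is exactly at the triangle threshold p ~ 1/n. Asymptotically E[X] → c³/6 = 1³/6 = 1/6 ≈ 0.167, a bounded constant. In this regime the triangle count is asymptotically Poisson(c³/6).

E[X] ≈ 0.154; in regime p = Θ(1/n^{1}) E[X] stays bounded (at the triangle threshold p ~ 1/n).


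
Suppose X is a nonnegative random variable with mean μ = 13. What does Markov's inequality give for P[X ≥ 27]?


μ = E[X] = 13, a = 27.
Markov: P[X ≥ 27] ≤ μ/a = (13)/27 = 13/27.
Numerically: ≈ 0.481.
(Since a = 27 > μ = 13.000, the bound 13/27 is < 1 and informative.)

P[X ≥ 27] ≤ 13/27 ≈ 0.481.


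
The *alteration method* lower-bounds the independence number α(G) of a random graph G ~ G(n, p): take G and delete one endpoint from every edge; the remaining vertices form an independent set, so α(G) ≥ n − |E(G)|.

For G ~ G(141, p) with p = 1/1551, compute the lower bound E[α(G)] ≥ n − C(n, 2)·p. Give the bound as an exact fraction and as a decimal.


E[|E(G)|] = C(141, 2)·p = 9870 · (1/1551) = 70/11.
E[α(G)] ≥ n − E[|E(G)|] = 141 − 70/11 = 1481/11.
Numerically: ≈ 134.63636.
(This is only a lower bound; the true E[α(G)] may be larger.)

E[α(G)] ≥ 1481/11 ≈ 134.63636.


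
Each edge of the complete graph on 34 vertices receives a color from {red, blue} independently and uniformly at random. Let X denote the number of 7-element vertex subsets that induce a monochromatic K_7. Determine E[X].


Let X = Σ_S X_S over the C(34, 7) = 5379616 subsets S of size 7, where X_S = 1 if the K_7 on S is monochromatic.
For a fixed S, the K_7 on S has C(7, 2) = 21 edges. P[all 21 edges red] = (1/2)^21, and likewise for blue, so P[monochromatic] = 2·(1/2)^21 = 2^{1 − 21} = 1/1048576.
By linearity: E[X] = C(34, 7) · 2^{1 − 21} = 5379616 · 1/1048576 = 168113/32768.
Numerically: E[X] ≈ 5.130402.

E[X] = C(34,7)·2^(1−C(7,2)) = 168113/32768 ≈ 5.130402.


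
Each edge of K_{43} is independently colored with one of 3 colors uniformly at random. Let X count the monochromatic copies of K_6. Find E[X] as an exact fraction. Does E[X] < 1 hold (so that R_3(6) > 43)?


E[X] = C(43, 6) · 3^{1 − 15} = 6096454 · 3^{−14} = 6096454/4782969.
As a reduced fraction: E[X] = 6096454/4782969 ≈ 1.275.
Is E[X] < 1? NO.
Since E[X] ≥ 1, the first-moment bound is inconclusive at n = 43; it does NOT by itself certify R_3(6) > 43.

E[X] = 6096454/4782969 ≈ 1.275; E[X] ≥ 1; first-moment method inconclusive here.


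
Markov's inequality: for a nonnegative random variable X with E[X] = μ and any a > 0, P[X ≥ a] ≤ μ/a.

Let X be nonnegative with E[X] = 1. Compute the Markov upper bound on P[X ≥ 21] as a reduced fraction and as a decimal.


μ = E[X] = 1, a = 21.
Markov: P[X ≥ 21] ≤ μ/a = (1)/21 = 1/21.
Numerically: ≈ 0.047619.
(Since a = 21 > μ = 1.000000, the bound 1/21 is < 1 and informative.)

P[X ≥ 21] ≤ 1/21 ≈ 0.047619.


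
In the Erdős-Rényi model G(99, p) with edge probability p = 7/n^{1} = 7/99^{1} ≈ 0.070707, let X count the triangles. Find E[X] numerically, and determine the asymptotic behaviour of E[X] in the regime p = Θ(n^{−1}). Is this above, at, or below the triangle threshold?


Number of potential triangles: C(99, 3) = 156849.
Each occurs with probability p³ ≈ (0.070707)³ ≈ 3.5349928e-04.
By linearity: E[X] = C(99, 3)·p³ ≈ 156849 · 3.5349928e-04 ≈ 55.44601.
Here α = 1, so p = 7/n is exactly at the triangle threshold p ~ 1/n. Asymptotically E[X] → c³/6 = 7³/6 = 343/6 ≈ 57.16667, a bounded constant. In this regime the triangle count is asymptotically Poisson(c³/6).

E[X] ≈ 55.44601; in regime p = Θ(1/n^{1}) E[X] stays bounded (at the triangle threshold p ~ 1/n).


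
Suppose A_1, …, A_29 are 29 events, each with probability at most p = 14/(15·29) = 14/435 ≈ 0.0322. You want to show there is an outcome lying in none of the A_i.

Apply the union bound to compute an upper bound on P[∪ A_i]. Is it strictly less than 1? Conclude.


Union bound: P[∪_{i=1}^{29} A_i] ≤ Σ_i P[A_i] ≤ 29·p = 29·(14/435) = 14/15.
Numerically: 14/15 ≈ 0.9333.
Is 14/15 < 1? YES.
Since P[∪ A_i] ≤ 14/15 < 1, the complement has P[∩ A_i^c] ≥ 1 − 14/15 = 1/15 > 0, so some outcome avoids every A_i.

29·p = 14/15 ≈ 0.9333; existence CERTIFIED by the union bound.


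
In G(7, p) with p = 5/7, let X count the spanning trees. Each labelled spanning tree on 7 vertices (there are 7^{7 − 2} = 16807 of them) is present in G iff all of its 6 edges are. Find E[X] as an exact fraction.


K_7 has 7^{7 − 2} = 16807 labelled spanning trees.
For each such spanning tree H, let X_H = 1 if all 6 edges of H are present in G. Then P[X_H = 1] = p^{6} = (5/7)^{6} = 15625/117649.
By linearity of expectation: E[X] = Σ_H E[X_H] = 16807 · p^{6} = 16807 · 15625/117649 = 15625/7.
Numerically: E[X] ≈ 2232.

E[X] = 16807 · (5/7)^{6} = 15625/7 ≈ 2232.


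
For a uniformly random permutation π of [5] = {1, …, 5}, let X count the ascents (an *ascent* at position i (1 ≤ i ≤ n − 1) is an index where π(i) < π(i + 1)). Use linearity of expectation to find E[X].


Write X = Σ X_I over i = 1, …, 4, with X_I the indicator of one ascent.
There are 4 indicators.
For each fixed i, the pair (π(i), π(i+1)) is a uniformly random ordered pair of distinct values from {1, …, 5}; by symmetry P[π(i) < π(i+1)] = 1/2.
By linearity: E[X] = 4 · (1/2) = (5 − 1) · (1/2) = 2 ≈ 2.000000.

E[X] = 2 = 2.000000.


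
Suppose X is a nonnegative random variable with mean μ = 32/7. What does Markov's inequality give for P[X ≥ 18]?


μ = E[X] = 32/7, a = 18.
Markov: P[X ≥ 18] ≤ μ/a = (32/7)/18 = 16/63.
Numerically: ≈ 0.25397.
(Since a = 18 > μ = 4.57143, the bound 16/63 is < 1 and informative.)

P[X ≥ 18] ≤ 16/63 ≈ 0.25397.


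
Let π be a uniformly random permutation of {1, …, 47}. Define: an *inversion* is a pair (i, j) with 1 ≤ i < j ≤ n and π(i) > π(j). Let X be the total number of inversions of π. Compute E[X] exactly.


Write X = Σ X_I over the C(47, 2) = 1081 pairs i < j, with X_I the indicator of one inversion.
There are 1081 indicators.
For each fixed pair i < j, the values π(i) and π(j) are two distinct elements of {1, …, 47} in uniformly random order; by symmetry P[π(i) > π(j)] = 1/2.
By linearity: E[X] = 1081 · (1/2) = C(47, 2) · (1/2) = 1081/2 = 1081/2 ≈ 540.50000.

E[X] = 1081/2 = 540.50000.


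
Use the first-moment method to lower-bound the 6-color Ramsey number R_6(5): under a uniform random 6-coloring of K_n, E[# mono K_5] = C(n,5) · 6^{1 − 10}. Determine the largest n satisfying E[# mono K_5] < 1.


We need C(n, 5) · 6^{1 − 10} < 1, i.e. C(n, 5) < 6^{10 − 1} = 10077696.
Check values of n near the boundary:
  n = 66: C(66, 5) = 8936928; 8936928 < 10077696? YES
  n = 67: C(67, 5) = 9657648; 9657648 < 10077696? YES
  n = 68: C(68, 5) = 10424128; 10424128 < 10077696? NO
  n = 69: C(69, 5) = 11238513; 11238513 < 10077696? NO
  n = 70: C(70, 5) = 12103014; 12103014 < 10077696? NO
The largest n with C(n, 5) < 10077696 is n = 67 (where E[X] = 67067/69984 ≈ 0.9583190). Hence R_6(5) > 67, i.e. R_6(5) ≥ 68.

Largest n = 67; hence R_6(5) > 67.


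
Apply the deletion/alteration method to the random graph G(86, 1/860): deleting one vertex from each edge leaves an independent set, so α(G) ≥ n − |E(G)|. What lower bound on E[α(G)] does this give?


E[|E(G)|] = C(86, 2)·p = 3655 · (1/860) = 17/4.
E[α(G)] ≥ n − E[|E(G)|] = 86 − 17/4 = 327/4.
Numerically: ≈ 81.75000.
(This is only a lower bound; the true E[α(G)] may be larger.)

E[α(G)] ≥ 327/4 ≈ 81.75000.


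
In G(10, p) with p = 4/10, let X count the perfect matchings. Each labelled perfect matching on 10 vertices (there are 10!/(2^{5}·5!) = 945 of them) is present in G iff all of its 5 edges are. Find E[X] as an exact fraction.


K_10 has 10!/(2^{5}·5!) = 945 labelled perfect matchings.
For each such perfect matching H, let X_H = 1 if all 5 edges of H are present in G. Then P[X_H = 1] = p^{5} = (2/5)^{5} = 32/3125.
Summing the indicators: E[X] = Σ_H E[X_H] = 945 · p^{5} = 945 · 32/3125 = 6048/625.
Numerically: E[X] ≈ 9.6768.

E[X] = 945 · (2/5)^{5} = 6048/625 ≈ 9.6768.


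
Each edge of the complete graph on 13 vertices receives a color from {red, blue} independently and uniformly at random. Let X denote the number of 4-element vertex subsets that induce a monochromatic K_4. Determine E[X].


Let X = Σ_S X_S over the C(13, 4) = 715 subsets S of size 4, where X_S = 1 if the K_4 on S is monochromatic.
For a fixed S, the K_4 on S has C(4, 2) = 6 edges. P[all 6 edges red] = (1/2)^6, and likewise for blue, so P[monochromatic] = 2·(1/2)^6 = 2^{1 − 6} = 1/32.
By linearity: E[X] = C(13, 4) · 2^{1 − 6} = 715 · 1/32 = 715/32.
Numerically: E[X] ≈ 22.344.

E[X] = C(13,4)·2^(1−C(4,2)) = 715/32 ≈ 22.344.


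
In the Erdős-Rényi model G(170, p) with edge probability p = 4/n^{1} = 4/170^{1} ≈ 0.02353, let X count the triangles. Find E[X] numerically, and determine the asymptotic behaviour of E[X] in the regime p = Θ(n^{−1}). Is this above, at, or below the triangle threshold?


Number of potential triangles: C(170, 3) = 804440.
Each occurs with probability p³ ≈ (0.02353)³ ≈ 1.302666e-05.
By linearity: E[X] = C(170, 3)·p³ ≈ 804440 · 1.302666e-05 ≈ 10.4792.
Here α = 1, so p = 4/n is exactly at the triangle threshold p ~ 1/n. Asymptotically E[X] → c³/6 = 4³/6 = 32/3 ≈ 10.6667, a bounded constant. In this regime the triangle count is asymptotically Poisson(c³/6).

E[X] ≈ 10.4792; in regime p = Θ(1/n^{1}) E[X] stays bounded (at the triangle threshold p ~ 1/n).
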